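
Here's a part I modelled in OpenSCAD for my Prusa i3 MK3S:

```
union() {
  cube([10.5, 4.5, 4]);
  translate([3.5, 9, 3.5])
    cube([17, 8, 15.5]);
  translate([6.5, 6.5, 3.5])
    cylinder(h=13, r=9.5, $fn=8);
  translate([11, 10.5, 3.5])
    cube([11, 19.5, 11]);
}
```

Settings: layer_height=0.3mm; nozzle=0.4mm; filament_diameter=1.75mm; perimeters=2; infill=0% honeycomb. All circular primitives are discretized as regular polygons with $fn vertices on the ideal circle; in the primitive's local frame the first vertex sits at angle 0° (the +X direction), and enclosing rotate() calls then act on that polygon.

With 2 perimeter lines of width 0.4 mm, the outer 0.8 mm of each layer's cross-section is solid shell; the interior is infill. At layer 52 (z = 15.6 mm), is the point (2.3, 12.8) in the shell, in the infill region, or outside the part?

At z = 15.6 mm: the cube is not intersected at this z (z outside [0, 4]); the 17×8 cube at (3.5, 9) contributes its full rectangle; the r=9.5 cylinder at (6.5, 6.5) contributes a regular 8-gon of circumradius 9.5; the cube at (11, 10.5) is not intersected at this z (z outside [3.5, 14.5]); Combining (union): the regions partially overlap (shared area 60.50 mm²), so overlapping operands fuse into one piece — 1 connected region. Overall, the cross-section is a single solid region. The nearest boundary edge runs (-0.22, 13.22)→(3.50, 14.76); distance from the point to it = 1.35 mm. The point is inside the cross-section and 1.35 mm from the nearest boundary — more than the 0.8 mm shell width (2 × 0.4), so it's in the infill interior.

infill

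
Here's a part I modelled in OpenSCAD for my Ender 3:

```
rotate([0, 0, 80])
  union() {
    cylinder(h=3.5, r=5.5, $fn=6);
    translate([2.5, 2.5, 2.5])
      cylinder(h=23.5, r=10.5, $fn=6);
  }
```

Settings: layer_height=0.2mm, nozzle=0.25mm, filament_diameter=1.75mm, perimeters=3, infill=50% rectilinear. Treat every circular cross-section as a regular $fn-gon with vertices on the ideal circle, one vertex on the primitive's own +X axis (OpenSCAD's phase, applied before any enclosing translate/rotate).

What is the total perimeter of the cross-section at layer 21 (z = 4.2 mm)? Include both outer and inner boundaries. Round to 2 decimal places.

At z = 4.2 mm: the cylinder is absent (z outside [0, 3.5]); the r=10.5 cylinder at (2.5, 2.5) contributes a regular 6-gon of circumradius 10.5 (perimeter = 2·6·10.500·sin(180°/6) = 63.00 mm); Taking the union: only the r=10.5 cylinder at (2.5, 2.5) is present, so the union is just that shape — boundary = 63.00 mm; (rotated 80° about Z; rotation is an isometry so areas/perimeters/island counts are preserved). Overall, the cross-section is a single solid region. Total boundary length (outer) = 63.00 mm.

63.00 mm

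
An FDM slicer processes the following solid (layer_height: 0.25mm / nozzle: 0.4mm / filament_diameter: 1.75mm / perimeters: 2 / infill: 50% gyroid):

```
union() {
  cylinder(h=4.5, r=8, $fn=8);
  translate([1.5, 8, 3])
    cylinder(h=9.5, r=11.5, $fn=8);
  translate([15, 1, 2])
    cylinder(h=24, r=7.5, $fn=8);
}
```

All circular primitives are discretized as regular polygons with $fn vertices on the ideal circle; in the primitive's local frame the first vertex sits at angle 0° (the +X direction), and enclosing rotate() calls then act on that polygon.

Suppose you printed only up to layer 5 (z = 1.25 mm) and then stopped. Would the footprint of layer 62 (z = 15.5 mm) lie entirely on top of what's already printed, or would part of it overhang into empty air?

part overhangs

Compare the two slices. At z = 1.25: the r=8 cylinder gives a regular 8-gon of circumradius 8 (constant along its height) (area = (8/2)·8.000²·sin(360°/8) = 181.02 mm²); the cylinder at (1.5, 8) is absent (z outside [3, 12.5]); the cylinder at (15, 1) does not reach this height (z outside [2, 26]); Taking the union: only the r=8 cylinder is present, so the union is just that shape — area = 181.02 mm². At z = 15.5: the cylinder does not reach this height (z outside [0, 4.5]); the cylinder at (1.5, 8) is absent (z outside [3, 12.5]); the r=7.5 cylinder at (15, 1) gives a regular 8-gon of circumradius 7.5 (constant along its height) (area = (8/2)·7.500²·sin(360°/8) = 159.10 mm²); Combining (union): only the r=7.5 cylinder at (15, 1) is present, so the union is just that shape — area = 159.10 mm². Checking containment: at z = 15.5 the cross-section extends beyond the z = 1.25 cross-section by about 159.00 mm².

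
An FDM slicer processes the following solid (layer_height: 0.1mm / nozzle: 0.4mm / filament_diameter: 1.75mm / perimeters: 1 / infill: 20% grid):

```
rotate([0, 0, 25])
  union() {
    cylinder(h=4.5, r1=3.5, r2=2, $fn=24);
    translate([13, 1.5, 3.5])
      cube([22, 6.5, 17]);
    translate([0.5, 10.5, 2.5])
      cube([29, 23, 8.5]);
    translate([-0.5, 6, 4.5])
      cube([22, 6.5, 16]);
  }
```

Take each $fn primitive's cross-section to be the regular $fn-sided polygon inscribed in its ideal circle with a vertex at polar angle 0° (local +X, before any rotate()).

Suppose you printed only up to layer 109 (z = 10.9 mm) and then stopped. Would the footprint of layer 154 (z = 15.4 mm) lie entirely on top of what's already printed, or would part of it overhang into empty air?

Compare the two slices. At z = 10.9: the cone does not reach this height (z outside [0, 4.5]); the 22×6.5 cube at (13, 1.5) contributes its full rectangle (area 143.00 mm²); the cube at (0.5, 10.5) (footprint 29×23) is included at this height (area 667.00 mm²); the cube at (-0.5, 6) is present — its section is the full 22×6.5 rectangle (area 143.00 mm²); Combining (union): the regions partially overlap — summed areas 953.00 mm² minus the doubly-counted overlap 59.00 mm² gives 894.00 mm² — area = 894.00 mm²; (rotated 25° about Z; rotation is an isometry so areas/perimeters/island counts are preserved). At z = 15.4: the cone is absent (z outside [0, 4.5]); the cube at (13, 1.5) is present — its section is the full 22×6.5 rectangle (area 143.00 mm²); the cube at (0.5, 10.5) is absent (z outside [2.5, 11]); the 22×6.5 cube at (-0.5, 6) contributes its full rectangle (area 143.00 mm²); Combining (union): the regions partially overlap — summed areas 286.00 mm² minus the doubly-counted overlap 17.00 mm² gives 269.00 mm² — area = 269.00 mm²; (whole slice rotated 25° about Z — lengths, areas and connectivity unchanged). Checking containment: the cross-section at z = 15.4 is a subset of the cross-section at z = 10.9.

entirely on top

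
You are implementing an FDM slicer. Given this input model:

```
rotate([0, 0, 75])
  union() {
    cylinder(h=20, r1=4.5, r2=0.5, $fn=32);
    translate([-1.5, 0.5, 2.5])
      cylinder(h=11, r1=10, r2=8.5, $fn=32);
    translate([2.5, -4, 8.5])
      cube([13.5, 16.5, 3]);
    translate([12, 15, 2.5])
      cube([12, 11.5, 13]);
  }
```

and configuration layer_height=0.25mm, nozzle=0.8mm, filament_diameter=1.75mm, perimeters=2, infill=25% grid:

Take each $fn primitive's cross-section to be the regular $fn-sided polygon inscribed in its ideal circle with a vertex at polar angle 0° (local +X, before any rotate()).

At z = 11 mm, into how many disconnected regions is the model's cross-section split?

At z = 11 mm: the cone (r1=4.5→r2=0.5) has section circumradius 2.300 here — a regular 32-gon; the cone at (-1.5, 0.5) contributes a regular 32-gon of circumradius 8.841 (interpolated between r1=10 and r2=8.5 at t=0.773); the 13.5×16.5 cube at (2.5, -4) contributes its full rectangle; the cube at (12, 15) is present — its section is the full 12×11.5 rectangle; Merging all regions: the regions partially overlap (shared area 63.36 mm²), so overlapping operands fuse into one piece — 2 connected regions; (rotated 75° about Z; rotation is an isometry so areas/perimeters/island counts are preserved). The result has 2 disconnected regions.

2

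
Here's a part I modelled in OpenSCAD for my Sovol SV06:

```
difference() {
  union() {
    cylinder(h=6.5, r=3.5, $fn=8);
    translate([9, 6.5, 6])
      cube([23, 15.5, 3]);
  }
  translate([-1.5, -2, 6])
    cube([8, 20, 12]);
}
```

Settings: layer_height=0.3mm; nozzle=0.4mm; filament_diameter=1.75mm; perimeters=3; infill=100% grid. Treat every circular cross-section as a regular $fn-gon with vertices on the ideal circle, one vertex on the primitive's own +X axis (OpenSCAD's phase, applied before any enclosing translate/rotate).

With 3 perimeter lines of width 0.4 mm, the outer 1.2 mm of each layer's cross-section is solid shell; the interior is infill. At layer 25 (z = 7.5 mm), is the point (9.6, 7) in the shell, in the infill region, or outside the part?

At z = 7.5 mm: the cylinder does not reach this height (z outside [0, 6.5]); the cube at (9, 6.5) is present — its section is the full 23×15.5 rectangle; Taking the union: only the 23×15.5 cube at (9, 6.5) is present, so the union is just that shape — 1 connected region; the cube at (-1.5, -2) is present — its section is the full 8×20 rectangle; Subtracting the remaining from the first: starting from the result so far, the 8×20 cube at (-1.5, -2) misses the remaining region (no effect) — 1 connected region. Overall, the cross-section is a single solid region. The nearest boundary edge runs (32.00, 6.50)→(9.00, 6.50); distance from the point to it = 0.50 mm. The point is inside the cross-section, 0.50 mm from the nearest boundary — within the 1.2 mm shell band (3 × 0.4).

shell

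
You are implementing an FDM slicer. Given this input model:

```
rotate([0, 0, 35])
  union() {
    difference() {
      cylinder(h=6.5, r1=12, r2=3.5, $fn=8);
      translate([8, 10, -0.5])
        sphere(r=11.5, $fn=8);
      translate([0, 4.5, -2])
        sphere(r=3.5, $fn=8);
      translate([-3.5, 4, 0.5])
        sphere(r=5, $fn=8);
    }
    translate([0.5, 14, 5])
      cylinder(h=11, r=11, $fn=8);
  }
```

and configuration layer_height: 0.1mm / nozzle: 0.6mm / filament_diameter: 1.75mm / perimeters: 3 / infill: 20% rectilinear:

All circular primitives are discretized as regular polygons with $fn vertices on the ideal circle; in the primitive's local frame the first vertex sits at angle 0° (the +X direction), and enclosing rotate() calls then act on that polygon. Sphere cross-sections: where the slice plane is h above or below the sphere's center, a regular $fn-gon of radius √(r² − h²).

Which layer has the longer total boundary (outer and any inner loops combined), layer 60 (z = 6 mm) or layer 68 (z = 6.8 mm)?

layer 60 (z = 6 mm)

Layer 60 (z = 6): the cone contributes a regular 8-gon of circumradius 4.154 (interpolated between r1=12 and r2=3.5 at t=0.923) (perimeter = 2·8·4.154·sin(180°/8) = 25.43 mm); the r=11.5 sphere at (8, 10) contributes a regular 8-gon of circumradius √(11.5²−6.5²) = 9.487 (perimeter = 2·8·9.487·sin(180°/8) = 58.09 mm); the sphere at (0, 4.5) does not reach this height (|z−center|=8.000 > r=3.5); the sphere at (-3.5, 4) does not reach this height (|z−center|=5.500 > r=5); After the difference (first − rest): starting from the cone, the r=11.5 sphere at (8, 10) partially overlaps it — only the 0.59 mm² overlap (of its 254.56 mm²) is removed, clipping the outline — boundary = 25.43 mm; the r=11 cylinder at (0.5, 14) contributes a regular 8-gon of circumradius 11 (perimeter = 2·8·11.000·sin(180°/8) = 67.35 mm); Merging all regions: the regions partially overlap (shared area 1.48 mm²), so the edge portions inside another operand are dropped and the merged outline is re-measured after clipping — boundary = 87.31 mm; (rotated 35° about Z; rotation is an isometry so areas/perimeters/island counts are preserved). So its perimeter = 87.31 mm. Layer 68 (z = 6.8): the cone is not intersected at this z (z outside [0, 6.5]); the r=11.5 sphere at (8, 10) contributes a regular 8-gon of circumradius √(11.5²−7.3²) = 8.886 (perimeter = 2·8·8.886·sin(180°/8) = 54.41 mm); the sphere at (0, 4.5) does not reach this height (|z−center|=8.800 > r=3.5); the sphere at (-3.5, 4) is absent (|z−center|=6.300 > r=5); Subtracting the remaining from the first: the first operand is absent here, so nothing remains; the r=11 cylinder at (0.5, 14) gives a regular 8-gon of circumradius 11 (constant along its height) (perimeter = 2·8·11.000·sin(180°/8) = 67.35 mm); Combining (union): only the r=11 cylinder at (0.5, 14) is present, so the union is just that shape — boundary = 67.35 mm; (rotated 35° about Z; rotation is an isometry so areas/perimeters/island counts are preserved). So its perimeter = 67.35 mm. Layer 60 is larger (87.31 vs 67.35 mm).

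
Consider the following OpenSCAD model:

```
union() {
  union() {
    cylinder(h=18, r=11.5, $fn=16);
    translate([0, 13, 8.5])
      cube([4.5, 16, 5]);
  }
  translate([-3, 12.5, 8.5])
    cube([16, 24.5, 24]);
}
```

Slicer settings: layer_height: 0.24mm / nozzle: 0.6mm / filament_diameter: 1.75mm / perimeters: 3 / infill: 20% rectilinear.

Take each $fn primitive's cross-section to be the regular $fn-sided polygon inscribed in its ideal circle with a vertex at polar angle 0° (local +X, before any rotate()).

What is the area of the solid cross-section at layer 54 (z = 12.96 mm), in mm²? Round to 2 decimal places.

796.88 mm²

At z = 12.96 mm: the cylinder: section is a regular 16-gon, circumradius r=11.5 (area = (16/2)·11.500²·sin(360°/16) = 404.88 mm²); the cube at (0, 13) (footprint 4.5×16) is included at this height (area 72.00 mm²); Merging all regions: the 2 present regions are separate (no shared area or edge), so areas and boundary lengths simply add and each stays a separate island — area = 476.88 mm²; the cube at (-3, 12.5) (footprint 16×24.5) is included at this height (area 392.00 mm²); Merging all regions: the regions partially overlap — summed areas 868.88 mm² minus the doubly-counted overlap 72.00 mm² gives 796.88 mm² — area = 796.88 mm². Overall, the cross-section has 2 separate islands. Net area = 796.88 mm².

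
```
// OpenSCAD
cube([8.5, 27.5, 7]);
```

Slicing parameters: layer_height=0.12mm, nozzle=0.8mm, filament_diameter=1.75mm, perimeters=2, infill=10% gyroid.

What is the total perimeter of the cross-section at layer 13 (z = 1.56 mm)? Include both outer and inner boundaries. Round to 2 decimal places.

72.00 mm

At z = 1.56 mm: the 8.5×27.5 cube contributes its full rectangle (perimeter 72.00 mm). Overall, the cross-section is a single solid region. Total boundary length (outer) = 72.00 mm.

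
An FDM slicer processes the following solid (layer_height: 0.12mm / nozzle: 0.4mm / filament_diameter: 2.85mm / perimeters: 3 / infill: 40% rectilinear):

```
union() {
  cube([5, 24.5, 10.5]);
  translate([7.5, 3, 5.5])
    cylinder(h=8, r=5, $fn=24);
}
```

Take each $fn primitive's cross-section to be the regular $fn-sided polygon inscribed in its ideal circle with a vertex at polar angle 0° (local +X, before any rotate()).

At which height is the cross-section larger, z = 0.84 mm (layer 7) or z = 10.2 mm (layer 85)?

Layer 7 (z = 0.84): the 5×24.5 cube contributes its full rectangle (area 122.50 mm²); the cylinder at (7.5, 3) is not intersected at this z (z outside [5.5, 13.5]); Combining (union): only the 5×24.5 cube is present, so the union is just that shape — area = 122.50 mm². So its area = 122.50 mm². Layer 85 (z = 10.2): the cube (footprint 5×24.5) is included at this height (area 122.50 mm²); the r=5 cylinder at (7.5, 3) gives a regular 24-gon of circumradius 5 (constant along its height) (area = (24/2)·5.000²·sin(360°/24) = 77.65 mm²); Taking the union: the regions partially overlap — summed areas 200.15 mm² minus the doubly-counted overlap 13.98 mm² gives 186.17 mm² — area = 186.17 mm². So its area = 186.17 mm². Layer 85 is larger (186.17 vs 122.50 mm²).

layer 85 (z = 10.2 mm)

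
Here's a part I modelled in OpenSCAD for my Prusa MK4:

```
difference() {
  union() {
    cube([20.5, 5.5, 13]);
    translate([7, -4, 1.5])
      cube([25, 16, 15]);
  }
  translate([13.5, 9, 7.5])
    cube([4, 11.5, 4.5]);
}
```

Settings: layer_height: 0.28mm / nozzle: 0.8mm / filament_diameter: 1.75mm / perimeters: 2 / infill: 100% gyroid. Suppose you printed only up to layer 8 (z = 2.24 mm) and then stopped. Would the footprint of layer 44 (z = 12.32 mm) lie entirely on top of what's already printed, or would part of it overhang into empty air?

entirely on top

Compare the two slices. At z = 2.24: the cube is present — its section is the full 20.5×5.5 rectangle (area 112.75 mm²); the cube at (7, -4) (footprint 25×16) is included at this height (area 400.00 mm²); Merging all regions: the regions partially overlap — summed areas 512.75 mm² minus the doubly-counted overlap 74.25 mm² gives 438.50 mm² — area = 438.50 mm²; the cube at (13.5, 9) does not reach this height (z outside [7.5, 12]); After the difference (first − rest): none of the subtracted shapes is present at this height, so that combined region is unchanged — area = 438.50 mm². At z = 12.32: the cube is present — its section is the full 20.5×5.5 rectangle (area 112.75 mm²); the cube at (7, -4) is present — its section is the full 25×16 rectangle (area 400.00 mm²); Taking the union: the regions partially overlap — summed areas 512.75 mm² minus the doubly-counted overlap 74.25 mm² gives 438.50 mm² — area = 438.50 mm²; the cube at (13.5, 9) does not reach this height (z outside [7.5, 12]); After the difference (first − rest): none of the subtracted shapes is present at this height, so the result so far is unchanged — area = 438.50 mm². Checking containment: the cross-section at z = 12.32 is a subset of the cross-section at z = 2.24.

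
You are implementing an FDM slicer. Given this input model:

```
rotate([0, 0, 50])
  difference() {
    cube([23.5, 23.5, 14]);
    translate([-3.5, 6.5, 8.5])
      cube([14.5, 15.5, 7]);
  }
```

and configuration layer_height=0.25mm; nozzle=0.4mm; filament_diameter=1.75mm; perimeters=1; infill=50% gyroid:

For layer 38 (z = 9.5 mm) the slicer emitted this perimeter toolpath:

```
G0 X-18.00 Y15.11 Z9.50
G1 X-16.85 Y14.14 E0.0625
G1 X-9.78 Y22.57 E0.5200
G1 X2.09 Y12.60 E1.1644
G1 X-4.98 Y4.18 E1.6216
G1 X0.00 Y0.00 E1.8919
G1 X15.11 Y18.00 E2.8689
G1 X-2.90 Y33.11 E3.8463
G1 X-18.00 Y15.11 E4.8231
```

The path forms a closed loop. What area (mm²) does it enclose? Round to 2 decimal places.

Apply the shoelace formula to the sequence of (X, Y) vertices; enclosed area = 381.90 mm².

381.90 mm²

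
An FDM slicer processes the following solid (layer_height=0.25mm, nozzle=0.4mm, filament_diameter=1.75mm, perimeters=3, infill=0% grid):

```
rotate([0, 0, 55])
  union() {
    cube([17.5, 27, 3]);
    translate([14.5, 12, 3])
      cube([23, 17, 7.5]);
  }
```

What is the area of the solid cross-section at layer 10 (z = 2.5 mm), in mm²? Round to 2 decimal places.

472.50 mm²

At z = 2.5 mm: the cube (footprint 17.5×27) is included at this height (area 472.50 mm²); the cube at (14.5, 12) is absent (z outside [3, 10.5]); Merging all regions: only the 17.5×27 cube is present, so the union is just that shape — area = 472.50 mm²; (rotated 55° about Z; rotation is an isometry so areas/perimeters/island counts are preserved). Overall, the cross-section is a single solid region. Net area = 472.50 mm².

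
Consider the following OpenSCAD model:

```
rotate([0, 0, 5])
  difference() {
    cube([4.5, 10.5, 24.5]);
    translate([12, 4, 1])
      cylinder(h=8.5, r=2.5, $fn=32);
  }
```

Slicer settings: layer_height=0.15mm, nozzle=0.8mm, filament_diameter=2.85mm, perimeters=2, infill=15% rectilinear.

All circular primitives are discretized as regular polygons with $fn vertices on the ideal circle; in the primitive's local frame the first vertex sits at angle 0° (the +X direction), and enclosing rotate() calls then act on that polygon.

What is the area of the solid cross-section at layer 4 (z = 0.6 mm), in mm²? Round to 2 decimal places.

47.25 mm²

At z = 0.6 mm: the cube (footprint 4.5×10.5) is included at this height (area 47.25 mm²); the cylinder at (12, 4) is absent (z outside [1, 9.5]); After the difference (first − rest): none of the subtracted shapes is present at this height, so the 4.5×10.5 cube is unchanged — area = 47.25 mm²; (whole slice rotated 5° about Z — lengths, areas and connectivity unchanged). Overall, the cross-section is a single solid region. Net area = 47.25 mm².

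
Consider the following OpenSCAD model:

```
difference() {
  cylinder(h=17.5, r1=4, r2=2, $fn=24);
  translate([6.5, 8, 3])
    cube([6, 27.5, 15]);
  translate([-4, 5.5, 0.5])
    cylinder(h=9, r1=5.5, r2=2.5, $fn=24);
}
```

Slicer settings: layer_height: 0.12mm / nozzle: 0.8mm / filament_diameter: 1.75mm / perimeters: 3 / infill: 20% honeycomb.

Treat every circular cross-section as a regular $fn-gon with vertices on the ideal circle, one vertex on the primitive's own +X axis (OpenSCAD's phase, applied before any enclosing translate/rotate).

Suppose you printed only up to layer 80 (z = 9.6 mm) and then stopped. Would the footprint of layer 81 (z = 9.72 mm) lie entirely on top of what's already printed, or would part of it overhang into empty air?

entirely on top

Compare the two slices. At z = 9.6: the cone (r1=4→r2=2) has section circumradius 2.903 here — a regular 24-gon (area = (24/2)·2.903²·sin(360°/24) = 26.17 mm²); the 6×27.5 cube at (6.5, 8) contributes its full rectangle (area 165.00 mm²); the cone at (-4, 5.5) is absent (z outside [0.5, 9.5]); Subtracting the remaining from the first: starting from the cone (26.17 mm²), the 6×27.5 cube at (6.5, 8) misses the remaining region (no effect) — area = 26.17 mm². At z = 9.72: the cone: at t=0.555 of its height the radius interpolates to r₁+(r₂−r₁)t = 2.889, giving a regular 24-gon of that circumradius (area = (24/2)·2.889²·sin(360°/24) = 25.92 mm²); the cube at (6.5, 8) is present — its section is the full 6×27.5 rectangle (area 165.00 mm²); the cone at (-4, 5.5) is not intersected at this z (z outside [0.5, 9.5]); Taking the first minus the rest: starting from the cone (25.92 mm²), the 6×27.5 cube at (6.5, 8) misses the remaining region (no effect) — area = 25.92 mm². Checking containment: the cross-section at z = 9.72 is a subset of the cross-section at z = 9.6.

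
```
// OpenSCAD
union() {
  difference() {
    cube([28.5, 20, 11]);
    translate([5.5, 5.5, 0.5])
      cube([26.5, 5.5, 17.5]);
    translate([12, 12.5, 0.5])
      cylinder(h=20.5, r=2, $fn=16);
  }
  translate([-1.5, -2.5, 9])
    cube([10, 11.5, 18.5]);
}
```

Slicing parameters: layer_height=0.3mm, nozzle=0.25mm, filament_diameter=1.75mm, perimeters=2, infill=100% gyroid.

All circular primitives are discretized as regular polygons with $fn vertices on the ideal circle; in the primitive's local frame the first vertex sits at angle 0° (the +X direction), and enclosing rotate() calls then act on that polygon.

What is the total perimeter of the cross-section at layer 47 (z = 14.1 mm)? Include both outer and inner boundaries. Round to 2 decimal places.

At z = 14.1 mm: the cube does not reach this height (z outside [0, 11]); the 26.5×5.5 cube at (5.5, 5.5) contributes its full rectangle (perimeter 64.00 mm); the cylinder at (12, 12.5): section is a regular 16-gon, circumradius r=2 (perimeter = 2·16·2.000·sin(180°/16) = 12.49 mm); Subtracting the remaining from the first: the first operand is absent here, so nothing remains; the 10×11.5 cube at (-1.5, -2.5) contributes its full rectangle (perimeter 43.00 mm); Combining (union): only the 10×11.5 cube at (-1.5, -2.5) is present, so the union is just that shape — boundary = 43.00 mm. Overall, the cross-section is a single solid region. Total boundary length (outer) = 43.00 mm.

43.00 mm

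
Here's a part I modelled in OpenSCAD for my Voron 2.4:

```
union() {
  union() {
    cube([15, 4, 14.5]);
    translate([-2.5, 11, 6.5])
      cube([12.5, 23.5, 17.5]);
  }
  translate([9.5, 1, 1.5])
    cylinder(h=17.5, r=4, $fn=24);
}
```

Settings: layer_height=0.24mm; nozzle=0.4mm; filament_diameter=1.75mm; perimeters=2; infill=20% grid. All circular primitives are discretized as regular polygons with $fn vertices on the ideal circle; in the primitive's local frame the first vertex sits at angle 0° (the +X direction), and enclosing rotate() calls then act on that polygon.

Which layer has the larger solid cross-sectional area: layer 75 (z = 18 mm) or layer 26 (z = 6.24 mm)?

Layer 75 (z = 18): the cube is not intersected at this z (z outside [0, 14.5]); the cube at (-2.5, 11) is present — its section is the full 12.5×23.5 rectangle (area 293.75 mm²); Combining (union): only the 12.5×23.5 cube at (-2.5, 11) is present, so the union is just that shape — area = 293.75 mm²; the r=4 cylinder at (9.5, 1) contributes a regular 24-gon of circumradius 4 (area = (24/2)·4.000²·sin(360°/24) = 49.69 mm²); Merging all regions: the 2 present regions are separate (no shared area or edge), so areas and boundary lengths simply add and each stays a separate island — area = 343.44 mm². So its area = 343.44 mm². Layer 26 (z = 6.24): the 15×4 cube contributes its full rectangle (area 60.00 mm²); the cube at (-2.5, 11) does not reach this height (z outside [6.5, 24]); Merging all regions: only the 15×4 cube is present, so the union is just that shape — area = 60.00 mm²; the r=4 cylinder at (9.5, 1) gives a regular 24-gon of circumradius 4 (constant along its height) (area = (24/2)·4.000²·sin(360°/24) = 49.69 mm²); Taking the union: the regions partially overlap — summed areas 109.69 mm² minus the doubly-counted overlap 29.22 mm² gives 80.47 mm² — area = 80.47 mm². So its area = 80.47 mm². Layer 75 is larger (343.44 vs 80.47 mm²).

layer 75 (z = 18 mm)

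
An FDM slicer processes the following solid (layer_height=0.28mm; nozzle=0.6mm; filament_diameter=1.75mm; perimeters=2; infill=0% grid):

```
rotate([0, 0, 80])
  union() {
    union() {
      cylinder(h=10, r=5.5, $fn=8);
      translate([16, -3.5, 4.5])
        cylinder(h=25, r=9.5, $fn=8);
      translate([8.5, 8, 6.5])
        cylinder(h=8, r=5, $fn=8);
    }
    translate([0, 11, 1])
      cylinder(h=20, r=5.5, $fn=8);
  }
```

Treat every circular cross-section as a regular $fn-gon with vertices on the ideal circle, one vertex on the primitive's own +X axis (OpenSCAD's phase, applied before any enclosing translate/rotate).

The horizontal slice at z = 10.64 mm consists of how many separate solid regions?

2

At z = 10.64 mm: the cylinder is not intersected at this z (z outside [0, 10]); the r=9.5 cylinder at (16, -3.5) contributes a regular 8-gon of circumradius 9.5; the r=5 cylinder at (8.5, 8) gives a regular 8-gon of circumradius 5 (constant along its height); Combining (union): the 2 present regions are separate (no shared area or edge), so areas and boundary lengths simply add and each stays a separate island — 2 connected regions; the r=5.5 cylinder at (0, 11) contributes a regular 8-gon of circumradius 5.5; Merging all regions: the regions partially overlap (shared area 2.92 mm²), so overlapping operands fuse into one piece — 2 connected regions; (whole slice rotated 80° about Z — lengths, areas and connectivity unchanged). The result has 2 disconnected regions.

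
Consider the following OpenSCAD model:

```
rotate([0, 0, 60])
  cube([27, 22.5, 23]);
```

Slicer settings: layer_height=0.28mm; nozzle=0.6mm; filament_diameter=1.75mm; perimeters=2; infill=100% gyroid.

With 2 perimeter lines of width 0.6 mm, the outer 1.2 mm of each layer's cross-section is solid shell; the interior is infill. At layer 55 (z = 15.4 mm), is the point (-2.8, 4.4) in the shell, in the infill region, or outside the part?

At z = 15.4 mm: the 27×22.5 cube contributes its full rectangle; (whole slice rotated 60° about Z — lengths, areas and connectivity unchanged). Overall, the cross-section is a single solid region. Undo the 60° rotation: the query point maps to (2.411, 4.625) in the un-rotated model frame. The nearest boundary edge runs (0.00, 22.50)→(0.00, 0.00); distance from the point to it = 2.41 mm. The point is inside the cross-section and 2.41 mm from the nearest boundary — more than the 1.2 mm shell width (2 × 0.6), so it's in the infill interior.

infill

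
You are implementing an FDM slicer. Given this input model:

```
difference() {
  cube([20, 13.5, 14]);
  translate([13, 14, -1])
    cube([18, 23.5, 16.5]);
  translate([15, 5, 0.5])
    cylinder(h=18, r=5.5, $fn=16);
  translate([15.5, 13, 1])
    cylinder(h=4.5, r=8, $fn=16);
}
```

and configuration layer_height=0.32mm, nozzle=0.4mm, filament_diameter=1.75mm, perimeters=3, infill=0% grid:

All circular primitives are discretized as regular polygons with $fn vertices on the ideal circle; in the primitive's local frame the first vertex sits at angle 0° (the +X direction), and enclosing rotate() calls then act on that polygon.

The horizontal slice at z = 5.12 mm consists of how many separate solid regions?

At z = 5.12 mm: the cube is present — its section is the full 20×13.5 rectangle; the cube at (13, 14) is present — its section is the full 18×23.5 rectangle; the cylinder at (15, 5): section is a regular 16-gon, circumradius r=5.5; the cylinder at (15.5, 13): section is a regular 16-gon, circumradius r=8; After the difference (first − rest): starting from the 20×13.5 cube, the 18×23.5 cube at (13, 14) misses the remaining region (no effect); the r=5.5 cylinder at (15, 5) partially overlaps it — only the 90.14 mm² overlap (of its 92.61 mm²) is removed, clipping the outline; the r=8 cylinder at (15.5, 13) partially overlaps it — only the 50.54 mm² overlap (of its 195.93 mm²) is removed, clipping the outline — 2 connected regions. The result has 2 disconnected regions.

2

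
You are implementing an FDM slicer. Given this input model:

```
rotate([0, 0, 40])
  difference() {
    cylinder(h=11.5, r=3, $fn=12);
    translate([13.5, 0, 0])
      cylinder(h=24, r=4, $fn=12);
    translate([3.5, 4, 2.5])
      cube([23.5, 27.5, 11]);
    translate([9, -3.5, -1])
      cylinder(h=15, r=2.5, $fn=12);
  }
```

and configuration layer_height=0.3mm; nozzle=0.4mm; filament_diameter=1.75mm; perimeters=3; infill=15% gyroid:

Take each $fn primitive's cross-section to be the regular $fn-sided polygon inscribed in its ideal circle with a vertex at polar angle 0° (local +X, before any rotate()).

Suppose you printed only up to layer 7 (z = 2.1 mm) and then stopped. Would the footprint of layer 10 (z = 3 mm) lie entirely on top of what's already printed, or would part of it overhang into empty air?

Compare the two slices. At z = 2.1: the r=3 cylinder gives a regular 12-gon of circumradius 3 (constant along its height) (area = (12/2)·3.000²·sin(360°/12) = 27.00 mm²); the r=4 cylinder at (13.5, 0) contributes a regular 12-gon of circumradius 4 (area = (12/2)·4.000²·sin(360°/12) = 48.00 mm²); the cube at (3.5, 4) is absent (z outside [2.5, 13.5]); the r=2.5 cylinder at (9, -3.5) contributes a regular 12-gon of circumradius 2.5 (area = (12/2)·2.500²·sin(360°/12) = 18.75 mm²); After the difference (first − rest): starting from the r=3 cylinder (27.00 mm²), the r=4 cylinder at (13.5, 0) misses the remaining region (no effect); the r=2.5 cylinder at (9, -3.5) misses the remaining region (no effect) — area = 27.00 mm²; (whole slice rotated 40° about Z — lengths, areas and connectivity unchanged). At z = 3: the cylinder: section is a regular 12-gon, circumradius r=3 (area = (12/2)·3.000²·sin(360°/12) = 27.00 mm²); the r=4 cylinder at (13.5, 0) contributes a regular 12-gon of circumradius 4 (area = (12/2)·4.000²·sin(360°/12) = 48.00 mm²); the 23.5×27.5 cube at (3.5, 4) contributes its full rectangle (area 646.25 mm²); the r=2.5 cylinder at (9, -3.5) contributes a regular 12-gon of circumradius 2.5 (area = (12/2)·2.500²·sin(360°/12) = 18.75 mm²); After the difference (first − rest): starting from the r=3 cylinder (27.00 mm²), the r=4 cylinder at (13.5, 0) misses the remaining region (no effect); the 23.5×27.5 cube at (3.5, 4) misses the remaining region (no effect); the r=2.5 cylinder at (9, -3.5) misses the remaining region (no effect) — area = 27.00 mm²; (whole slice rotated 40° about Z — lengths, areas and connectivity unchanged). Checking containment: the cross-section at z = 3 is a subset of the cross-section at z = 2.1.

entirely on top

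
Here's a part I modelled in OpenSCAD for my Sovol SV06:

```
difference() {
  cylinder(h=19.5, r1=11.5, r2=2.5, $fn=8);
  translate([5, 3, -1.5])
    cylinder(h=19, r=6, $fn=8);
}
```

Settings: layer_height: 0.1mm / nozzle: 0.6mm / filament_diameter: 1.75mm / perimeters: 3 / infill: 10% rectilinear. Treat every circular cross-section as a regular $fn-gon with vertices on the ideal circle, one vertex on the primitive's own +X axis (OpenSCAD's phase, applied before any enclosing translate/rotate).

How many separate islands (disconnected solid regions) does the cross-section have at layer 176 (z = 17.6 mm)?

1

At z = 17.6 mm: the cone (r1=11.5→r2=2.5) has section circumradius 3.377 here — a regular 8-gon; the cylinder at (5, 3) does not reach this height (z outside [-1.5, 17.5]); Taking the first minus the rest: none of the subtracted shapes is present at this height, so the cone is unchanged — 1 connected region. Overall, the cross-section is a single solid region. Island count = 1.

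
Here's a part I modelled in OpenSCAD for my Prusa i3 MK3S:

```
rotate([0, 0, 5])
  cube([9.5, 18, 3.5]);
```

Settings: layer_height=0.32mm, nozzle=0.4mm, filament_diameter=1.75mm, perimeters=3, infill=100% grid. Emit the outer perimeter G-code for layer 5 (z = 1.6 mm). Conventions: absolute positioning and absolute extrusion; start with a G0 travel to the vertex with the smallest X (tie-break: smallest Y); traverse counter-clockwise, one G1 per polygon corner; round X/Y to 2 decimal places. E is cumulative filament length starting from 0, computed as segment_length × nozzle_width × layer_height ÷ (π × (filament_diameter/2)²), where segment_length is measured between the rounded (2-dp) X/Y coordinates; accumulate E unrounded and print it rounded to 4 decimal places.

At z = 1.6 mm: the 9.5×18 cube contributes its full rectangle; (whole slice rotated 5° about Z — lengths, areas and connectivity unchanged). The outline is a single polygon with 4 vertices. Extrusion per mm of travel: 0.4 × 0.32 / (π × 0.875²) = 0.053216. Accumulating E over each segment gives final E = 2.9268.

G0 X-1.57 Y17.93 Z1.60
G1 X0.00 Y0.00 E0.9578
G1 X9.46 Y0.83 E1.4632
G1 X7.90 Y18.76 E2.4209
G1 X-1.57 Y17.93 E2.9268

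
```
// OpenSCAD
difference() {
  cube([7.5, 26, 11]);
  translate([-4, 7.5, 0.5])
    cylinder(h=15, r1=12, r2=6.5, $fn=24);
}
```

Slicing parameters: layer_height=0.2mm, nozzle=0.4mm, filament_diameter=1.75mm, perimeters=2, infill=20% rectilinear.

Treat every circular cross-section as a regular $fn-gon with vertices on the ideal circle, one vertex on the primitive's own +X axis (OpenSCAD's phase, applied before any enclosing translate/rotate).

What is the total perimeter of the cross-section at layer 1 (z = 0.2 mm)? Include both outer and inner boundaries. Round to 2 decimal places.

At z = 0.2 mm: the cube (footprint 7.5×26) is included at this height (perimeter 67.00 mm); the cone at (-4, 7.5) is absent (z outside [0.5, 15.5]); Taking the first minus the rest: none of the subtracted shapes is present at this height, so the 7.5×26 cube is unchanged — boundary = 67.00 mm. Overall, the cross-section is a single solid region. Total boundary length (outer) = 67.00 mm.

67.00 mm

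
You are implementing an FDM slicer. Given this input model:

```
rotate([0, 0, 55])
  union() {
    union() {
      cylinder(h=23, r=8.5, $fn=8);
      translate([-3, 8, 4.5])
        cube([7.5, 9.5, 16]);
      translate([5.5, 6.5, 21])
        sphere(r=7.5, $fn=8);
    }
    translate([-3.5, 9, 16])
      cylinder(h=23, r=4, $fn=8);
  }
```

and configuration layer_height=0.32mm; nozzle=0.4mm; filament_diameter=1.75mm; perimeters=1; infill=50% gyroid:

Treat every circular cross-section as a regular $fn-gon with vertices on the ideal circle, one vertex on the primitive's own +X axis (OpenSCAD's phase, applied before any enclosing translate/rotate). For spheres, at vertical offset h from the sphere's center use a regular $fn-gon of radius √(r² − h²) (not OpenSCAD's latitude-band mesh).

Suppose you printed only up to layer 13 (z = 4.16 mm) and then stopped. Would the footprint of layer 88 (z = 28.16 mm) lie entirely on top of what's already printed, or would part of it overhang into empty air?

Compare the two slices. At z = 4.16: the r=8.5 cylinder contributes a regular 8-gon of circumradius 8.5 (area = (8/2)·8.500²·sin(360°/8) = 204.35 mm²); the cube at (-3, 8) is not intersected at this z (z outside [4.5, 20.5]); the sphere at (5.5, 6.5) is absent (|z−center|=16.840 > r=7.5); Merging all regions: only the r=8.5 cylinder is present, so the union is just that shape — area = 204.35 mm²; the cylinder at (-3.5, 9) is not intersected at this z (z outside [16, 39]); Combining (union): only the result so far is present, so the union is just that shape — area = 204.35 mm²; (rotated 55° about Z; rotation is an isometry so areas/perimeters/island counts are preserved). At z = 28.16: the cylinder is not intersected at this z (z outside [0, 23]); the cube at (-3, 8) is absent (z outside [4.5, 20.5]); the r=7.5 sphere at (5.5, 6.5) contributes a regular 8-gon of circumradius √(7.5²−7.16²) = 2.233 (area = (8/2)·2.233²·sin(360°/8) = 14.10 mm²); Taking the union: only the r=7.5 sphere at (5.5, 6.5) is present, so the union is just that shape — area = 14.10 mm²; the r=4 cylinder at (-3.5, 9) contributes a regular 8-gon of circumradius 4 (area = (8/2)·4.000²·sin(360°/8) = 45.25 mm²); Combining (union): the 2 present regions are separate (no shared area or edge), so areas and boundary lengths simply add and each stays a separate island — area = 59.35 mm²; (rotated 55° about Z; rotation is an isometry so areas/perimeters/island counts are preserved). Checking containment: at z = 28.16 the cross-section extends beyond the z = 4.16 cross-section by about 44.84 mm².

part overhangs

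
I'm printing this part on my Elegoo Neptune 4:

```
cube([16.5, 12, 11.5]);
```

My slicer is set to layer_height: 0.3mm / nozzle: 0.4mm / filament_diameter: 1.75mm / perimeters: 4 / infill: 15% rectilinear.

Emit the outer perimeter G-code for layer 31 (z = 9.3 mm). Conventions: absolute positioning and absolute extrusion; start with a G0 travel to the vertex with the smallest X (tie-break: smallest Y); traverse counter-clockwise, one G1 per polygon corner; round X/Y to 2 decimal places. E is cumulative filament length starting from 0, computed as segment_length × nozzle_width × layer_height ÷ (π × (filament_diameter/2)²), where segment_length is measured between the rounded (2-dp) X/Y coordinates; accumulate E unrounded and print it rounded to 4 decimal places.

G0 X0.00 Y0.00 Z9.30
G1 X16.50 Y0.00 E0.8232
G1 X16.50 Y12.00 E1.4219
G1 X0.00 Y12.00 E2.2451
G1 X0.00 Y0.00 E2.8437

At z = 9.3 mm: the 16.5×12 cube contributes its full rectangle. The outline is a single polygon with 4 vertices. Extrusion per mm of travel: 0.4 × 0.3 / (π × 0.875²) = 0.049890. Accumulating E over each segment gives final E = 2.8437.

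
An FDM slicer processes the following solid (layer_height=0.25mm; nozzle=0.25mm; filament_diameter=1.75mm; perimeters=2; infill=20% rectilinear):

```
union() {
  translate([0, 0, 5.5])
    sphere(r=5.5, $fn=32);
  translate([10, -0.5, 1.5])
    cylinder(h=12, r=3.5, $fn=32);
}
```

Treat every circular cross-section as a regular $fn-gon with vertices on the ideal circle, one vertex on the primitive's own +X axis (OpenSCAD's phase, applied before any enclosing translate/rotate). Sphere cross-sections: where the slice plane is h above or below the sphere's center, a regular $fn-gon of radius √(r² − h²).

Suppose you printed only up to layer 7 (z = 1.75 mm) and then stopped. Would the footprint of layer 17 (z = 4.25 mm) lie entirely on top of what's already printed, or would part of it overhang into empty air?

Compare the two slices. At z = 1.75: the sphere: section is a regular 32-gon, circumradius = √(r²−h²) = √(5.5²−3.75²) = 4.023 (area = (32/2)·4.023²·sin(360°/32) = 50.53 mm²); the r=3.5 cylinder at (10, -0.5) contributes a regular 32-gon of circumradius 3.5 (area = (32/2)·3.500²·sin(360°/32) = 38.24 mm²); Combining (union): the 2 present regions are separate (no shared area or edge), so areas and boundary lengths simply add and each stays a separate island — area = 88.77 mm². At z = 4.25: the r=5.5 sphere slices to a regular 32-gon of circumradius 5.356 (√(r²−h²) with h=1.25 from center) (area = (32/2)·5.356²·sin(360°/32) = 89.55 mm²); the cylinder at (10, -0.5): section is a regular 32-gon, circumradius r=3.5 (area = (32/2)·3.500²·sin(360°/32) = 38.24 mm²); Taking the union: the 2 present regions are separate (no shared area or edge), so areas and boundary lengths simply add and each stays a separate island — area = 127.78 mm². Checking containment: at z = 4.25 the cross-section extends beyond the z = 1.75 cross-section by about 39.02 mm².

part overhangs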